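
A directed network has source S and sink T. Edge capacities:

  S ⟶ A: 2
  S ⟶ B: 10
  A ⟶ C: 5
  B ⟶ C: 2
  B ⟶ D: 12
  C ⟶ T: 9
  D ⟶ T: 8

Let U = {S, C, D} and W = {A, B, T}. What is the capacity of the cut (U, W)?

Edges leaving {S, C, D}: S→A (2), S→B (10), C→T (9), D→T (8).
Cut capacity = 2 + 10 + 9 + 8 = 29.

29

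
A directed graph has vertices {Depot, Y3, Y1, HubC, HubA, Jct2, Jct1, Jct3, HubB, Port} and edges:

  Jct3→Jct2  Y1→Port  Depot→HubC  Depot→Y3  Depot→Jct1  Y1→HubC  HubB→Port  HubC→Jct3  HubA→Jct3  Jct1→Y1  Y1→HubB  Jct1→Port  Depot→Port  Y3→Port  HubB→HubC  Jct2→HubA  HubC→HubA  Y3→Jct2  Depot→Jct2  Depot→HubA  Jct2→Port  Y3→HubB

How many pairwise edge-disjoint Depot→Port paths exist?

Assign every edge capacity 1; by Menger, the answer equals the max flow.
Path Depot→Port (+1); total 1.
Path Depot→Y3→Port (+1); total 2.
Path Depot→Jct2→Port (+1); total 3.
Path Depot→Jct1→Port (+1); total 4.
No residual Depot→Port path; max flow = 4.
Certifying cut of size 4: {Depot→Jct1, Depot→Port, Depot→Y3, Jct2→Port}.

4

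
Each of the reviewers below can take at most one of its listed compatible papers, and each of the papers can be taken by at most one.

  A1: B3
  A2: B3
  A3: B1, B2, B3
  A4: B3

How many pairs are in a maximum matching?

2

Unit-capacity flow: source→left, listed edges, right→sink; max matching = max flow.
Augmenting path A1→B3 (+1); matched 1.
Augmenting path A3→B1 (+1); matched 2.
No augmenting path remains; maximum matching = 2.
König certificate: {A3, B3} is a vertex cover of size 2 (every listed pair touches it), so no matching can be larger.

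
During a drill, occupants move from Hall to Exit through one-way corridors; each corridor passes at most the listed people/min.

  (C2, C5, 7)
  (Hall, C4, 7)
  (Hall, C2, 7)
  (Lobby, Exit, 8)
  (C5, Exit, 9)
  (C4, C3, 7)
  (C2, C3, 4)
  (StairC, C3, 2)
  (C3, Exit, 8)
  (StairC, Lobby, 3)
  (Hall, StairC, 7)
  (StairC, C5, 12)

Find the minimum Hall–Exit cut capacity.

20

Augment Hall→C4→C3→Exit: bottleneck 7, flow now 7.
Augment Hall→StairC→C3→Exit: bottleneck 1, flow now 8.
Augment Hall→StairC→C5→Exit: bottleneck 6, flow now 14.
Augment Hall→C2→C5→Exit: bottleneck 3, flow now 17.
Augment Hall→C2→C3→StairC→Lobby→Exit: bottleneck 1, flow now 18. (uses reverse residual edge)
Augment Hall→C2→C5→StairC→Lobby→Exit: bottleneck 2, flow now 20. (uses reverse residual edge)
No augmenting path remains; maximum flow = 20.
By max-flow min-cut, the minimum cut capacity equals the max flow.
In the residual graph, reachable from Hall: {Hall, C4, StairC, C2, C3, C5}.
Min-cut edges: StairC→Lobby (3), C3→Exit (8), C5→Exit (9); capacity 3 + 8 + 9 = 20.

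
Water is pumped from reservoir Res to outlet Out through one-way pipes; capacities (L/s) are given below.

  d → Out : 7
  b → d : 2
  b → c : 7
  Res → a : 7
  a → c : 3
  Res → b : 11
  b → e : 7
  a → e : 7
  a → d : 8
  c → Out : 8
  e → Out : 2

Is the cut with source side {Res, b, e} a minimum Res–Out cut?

Given cut capacity: 7 + 7 + 2 + 2 = 18.
Augment Res→a→c→Out: bottleneck 3, flow now 3.
Augment Res→a→d→Out: bottleneck 4, flow now 7.
Augment Res→b→c→Out: bottleneck 5, flow now 12.
Augment Res→b→d→Out: bottleneck 2, flow now 14.
Augment Res→b→e→Out: bottleneck 2, flow now 16.
Augment Res→b→c→a→d→Out: bottleneck 1, flow now 17. (uses reverse residual edge)
No augmenting path remains; maximum flow = 17.
In the residual graph, reachable from Res: {Res, a, b, c, d, e}.
Min-cut edges: c→Out (8), d→Out (7), e→Out (2); capacity 8 + 7 + 2 = 17.
Cut capacity 18 exceeds the max flow 17, so it is not minimum.

No — its capacity is 18, but the minimum cut has capacity 17.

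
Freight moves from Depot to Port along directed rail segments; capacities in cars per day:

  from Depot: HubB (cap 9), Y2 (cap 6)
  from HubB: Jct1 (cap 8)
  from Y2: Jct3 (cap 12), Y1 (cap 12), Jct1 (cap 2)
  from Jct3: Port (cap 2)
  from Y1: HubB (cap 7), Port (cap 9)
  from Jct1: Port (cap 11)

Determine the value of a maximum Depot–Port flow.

Augment Depot→HubB→Jct1→Port: bottleneck 8, flow now 8.
Augment Depot→Y2→Jct3→Port: bottleneck 2, flow now 10.
Augment Depot→Y2→Y1→Port: bottleneck 4, flow now 14.
No augmenting path remains; maximum flow = 14.
In the residual graph, reachable from Depot: {Depot, HubB}.
Min-cut edges: Depot→Y2 (6), HubB→Jct1 (8); capacity 6 + 8 = 14.
This cut is saturated, so no flow can exceed 14.

14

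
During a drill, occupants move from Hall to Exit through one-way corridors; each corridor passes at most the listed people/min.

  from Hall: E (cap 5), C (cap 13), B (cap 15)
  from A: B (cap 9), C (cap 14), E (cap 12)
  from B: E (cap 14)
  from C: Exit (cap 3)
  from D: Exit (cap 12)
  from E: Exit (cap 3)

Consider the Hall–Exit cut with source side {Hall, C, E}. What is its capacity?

Edges leaving {Hall, C, E}: Hall→B (15), C→Exit (3), E→Exit (3).
Cut capacity = 15 + 3 + 3 = 21.

21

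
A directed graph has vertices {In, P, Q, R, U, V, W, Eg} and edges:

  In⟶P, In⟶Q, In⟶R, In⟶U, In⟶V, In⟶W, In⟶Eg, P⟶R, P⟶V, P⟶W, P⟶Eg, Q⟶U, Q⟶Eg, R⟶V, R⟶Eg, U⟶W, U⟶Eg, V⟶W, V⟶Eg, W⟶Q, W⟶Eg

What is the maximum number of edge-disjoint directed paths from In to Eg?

Assign every edge capacity 1; by Menger, the answer equals the max flow.
Path In→Eg (+1); total 1.
Path In→P→Eg (+1); total 2.
Path In→Q→Eg (+1); total 3.
Path In→R→Eg (+1); total 4.
Path In→U→Eg (+1); total 5.
Path In→V→Eg (+1); total 6.
Path In→W→Eg (+1); total 7.
No residual In→Eg path; max flow = 7.
Certifying cut of size 7: {In→Eg, In→P, In→Q, In→R, In→U, In→V, In→W}.

7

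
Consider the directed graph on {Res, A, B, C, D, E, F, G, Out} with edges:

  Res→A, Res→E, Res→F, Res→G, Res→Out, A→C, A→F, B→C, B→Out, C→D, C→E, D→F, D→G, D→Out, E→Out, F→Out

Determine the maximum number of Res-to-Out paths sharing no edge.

4

Assign every edge capacity 1; by Menger, the answer equals the max flow.
Path Res→Out (+1); total 1.
Path Res→E→Out (+1); total 2.
Path Res→F→Out (+1); total 3.
Path Res→A→C→D→Out (+1); total 4.
No residual Res→Out path; max flow = 4.
Certifying cut of size 4: {Res→A, Res→E, Res→F, Res→Out}.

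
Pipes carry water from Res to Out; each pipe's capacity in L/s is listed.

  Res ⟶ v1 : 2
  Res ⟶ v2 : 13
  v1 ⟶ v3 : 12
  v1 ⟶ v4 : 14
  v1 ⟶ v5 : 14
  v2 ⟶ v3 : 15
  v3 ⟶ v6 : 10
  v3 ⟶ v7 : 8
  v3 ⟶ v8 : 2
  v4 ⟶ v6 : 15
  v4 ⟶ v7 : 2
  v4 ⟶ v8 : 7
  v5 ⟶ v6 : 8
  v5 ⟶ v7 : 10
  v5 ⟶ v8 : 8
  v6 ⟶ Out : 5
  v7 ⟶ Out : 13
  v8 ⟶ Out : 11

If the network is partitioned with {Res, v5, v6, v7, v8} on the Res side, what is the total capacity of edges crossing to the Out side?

Edges leaving {Res, v5, v6, v7, v8}: Res→v1 (2), Res→v2 (13), v6→Out (5), v7→Out (13), v8→Out (11).
Cut capacity = 2 + 13 + 5 + 13 + 11 = 44.

44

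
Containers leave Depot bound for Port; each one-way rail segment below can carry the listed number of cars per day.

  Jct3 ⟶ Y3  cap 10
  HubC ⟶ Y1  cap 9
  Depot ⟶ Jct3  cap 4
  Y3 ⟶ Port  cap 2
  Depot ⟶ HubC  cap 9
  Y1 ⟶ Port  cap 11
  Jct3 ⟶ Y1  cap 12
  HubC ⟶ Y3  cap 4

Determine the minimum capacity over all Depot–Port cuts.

Augment Depot→HubC→Y3→Port: bottleneck 2, flow now 2.
Augment Depot→HubC→Y1→Port: bottleneck 7, flow now 9.
Augment Depot→Jct3→Y1→Port: bottleneck 4, flow now 13.
No augmenting path remains; maximum flow = 13.
By max-flow min-cut, the minimum cut capacity equals the max flow.
In the residual graph, reachable from Depot: {Depot}.
Min-cut edges: Depot→HubC (9), Depot→Jct3 (4); capacity 9 + 4 = 13.

13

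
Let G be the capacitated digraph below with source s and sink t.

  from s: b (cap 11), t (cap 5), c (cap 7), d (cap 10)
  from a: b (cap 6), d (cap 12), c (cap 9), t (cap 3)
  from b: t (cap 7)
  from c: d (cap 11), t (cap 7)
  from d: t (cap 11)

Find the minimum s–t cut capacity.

29

Augment s→t: bottleneck 5, flow now 5.
Augment s→b→t: bottleneck 7, flow now 12.
Augment s→c→t: bottleneck 7, flow now 19.
Augment s→d→t: bottleneck 10, flow now 29.
No augmenting path remains; maximum flow = 29.
By max-flow min-cut, the minimum cut capacity equals the max flow.
In the residual graph, reachable from s: {s, b}.
Min-cut edges: s→c (7), s→d (10), s→t (5), b→t (7); capacity 7 + 10 + 5 + 7 = 29.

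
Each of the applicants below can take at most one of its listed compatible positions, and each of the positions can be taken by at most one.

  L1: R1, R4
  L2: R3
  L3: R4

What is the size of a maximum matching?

3

Unit-capacity flow: source→left, listed edges, right→sink; max matching = max flow.
Augmenting path L1→R1 (+1); matched 1.
Augmenting path L2→R3 (+1); matched 2.
Augmenting path L3→R4 (+1); matched 3.
No augmenting path remains; maximum matching = 3.
König certificate: {L1, L2, L3} is a vertex cover of size 3 (every listed pair touches it), so no matching can be larger.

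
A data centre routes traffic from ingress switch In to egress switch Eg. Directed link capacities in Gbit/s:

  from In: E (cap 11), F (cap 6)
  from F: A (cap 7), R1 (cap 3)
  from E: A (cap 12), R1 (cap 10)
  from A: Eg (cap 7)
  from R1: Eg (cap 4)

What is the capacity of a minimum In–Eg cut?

11

Augment In→F→A→Eg: bottleneck 6, flow now 6.
Augment In→E→A→Eg: bottleneck 1, flow now 7.
Augment In→E→R1→Eg: bottleneck 4, flow now 11.
No augmenting path remains; maximum flow = 11.
By max-flow min-cut, the minimum cut capacity equals the max flow.
In the residual graph, reachable from In: {In, F, E, A, R1}.
Min-cut edges: A→Eg (7), R1→Eg (4); capacity 7 + 4 = 11.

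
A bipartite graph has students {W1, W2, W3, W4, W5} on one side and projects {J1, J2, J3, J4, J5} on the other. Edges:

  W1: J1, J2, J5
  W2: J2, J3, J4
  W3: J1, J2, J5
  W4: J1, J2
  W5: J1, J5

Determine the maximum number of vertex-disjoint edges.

Unit-capacity flow: source→left, listed edges, right→sink; max matching = max flow.
Augmenting path W1→J1 (+1); matched 1.
Augmenting path W2→J2 (+1); matched 2.
Augmenting path W3→J5 (+1); matched 3.
Augmenting path W4→J2→W2→J3 (+1); matched 4.
No augmenting path remains; maximum matching = 4.
König certificate: {W2, J1, J2, J5} is a vertex cover of size 4 (every listed pair touches it), so no matching can be larger.

4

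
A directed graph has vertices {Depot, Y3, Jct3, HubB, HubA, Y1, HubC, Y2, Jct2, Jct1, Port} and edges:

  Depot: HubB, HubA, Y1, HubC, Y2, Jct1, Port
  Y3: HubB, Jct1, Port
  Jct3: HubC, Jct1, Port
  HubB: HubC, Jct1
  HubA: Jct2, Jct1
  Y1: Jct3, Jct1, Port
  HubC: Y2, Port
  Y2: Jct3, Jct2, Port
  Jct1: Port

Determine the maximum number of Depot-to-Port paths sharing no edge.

Assign every edge capacity 1; by Menger, the answer equals the max flow.
Path Depot→Port (+1); total 1.
Path Depot→Y1→Port (+1); total 2.
Path Depot→HubC→Port (+1); total 3.
Path Depot→Y2→Port (+1); total 4.
Path Depot→Jct1→Port (+1); total 5.
Path Depot→HubB→HubC→Y2→Jct3→Port (+1); total 6.
No residual Depot→Port path; max flow = 6.
Certifying cut of size 6: {Depot→HubB, Depot→HubC, Depot→Port, Depot→Y1, Depot→Y2, Jct1→Port}.

6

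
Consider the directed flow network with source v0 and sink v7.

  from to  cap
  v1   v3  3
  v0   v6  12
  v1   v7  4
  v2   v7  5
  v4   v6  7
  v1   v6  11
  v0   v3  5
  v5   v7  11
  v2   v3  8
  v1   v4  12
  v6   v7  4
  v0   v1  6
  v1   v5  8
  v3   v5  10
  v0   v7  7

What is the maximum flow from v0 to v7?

22

Augment v0→v7: bottleneck 7, flow now 7.
Augment v0→v1→v7: bottleneck 4, flow now 11.
Augment v0→v6→v7: bottleneck 4, flow now 15.
Augment v0→v1→v5→v7: bottleneck 2, flow now 17.
Augment v0→v3→v5→v7: bottleneck 5, flow now 22.
No augmenting path remains; maximum flow = 22.
In the residual graph, reachable from v0: {v0, v6}.
Min-cut edges: v0→v1 (6), v0→v3 (5), v0→v7 (7), v6→v7 (4); capacity 6 + 5 + 7 + 4 = 22.
This cut is saturated, so no flow can exceed 22.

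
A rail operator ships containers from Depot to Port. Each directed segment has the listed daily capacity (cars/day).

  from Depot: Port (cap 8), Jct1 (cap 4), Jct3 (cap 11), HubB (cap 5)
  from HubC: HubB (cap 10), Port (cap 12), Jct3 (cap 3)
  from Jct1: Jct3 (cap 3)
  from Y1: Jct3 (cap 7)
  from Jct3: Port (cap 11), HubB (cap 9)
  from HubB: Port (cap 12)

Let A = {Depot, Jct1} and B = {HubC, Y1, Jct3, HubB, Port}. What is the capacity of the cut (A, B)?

27

Edges leaving {Depot, Jct1}: Depot→Jct3 (11), Depot→HubB (5), Depot→Port (8), Jct1→Jct3 (3).
Cut capacity = 11 + 5 + 8 + 3 = 27.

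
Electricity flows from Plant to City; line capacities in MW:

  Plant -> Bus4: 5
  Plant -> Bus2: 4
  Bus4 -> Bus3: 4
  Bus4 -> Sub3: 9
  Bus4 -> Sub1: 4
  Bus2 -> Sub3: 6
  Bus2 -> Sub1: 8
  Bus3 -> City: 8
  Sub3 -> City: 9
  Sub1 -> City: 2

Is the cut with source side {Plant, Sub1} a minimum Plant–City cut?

Given cut capacity: 5 + 4 + 2 = 11.
Augment Plant→Bus4→Bus3→City: bottleneck 4, flow now 4.
Augment Plant→Bus4→Sub3→City: bottleneck 1, flow now 5.
Augment Plant→Bus2→Sub3→City: bottleneck 4, flow now 9.
No augmenting path remains; maximum flow = 9.
In the residual graph, reachable from Plant: {Plant}.
Min-cut edges: Plant→Bus4 (5), Plant→Bus2 (4); capacity 5 + 4 = 9.
Cut capacity 11 exceeds the max flow 9, so it is not minimum.

No — its capacity is 11, but the minimum cut has capacity 9.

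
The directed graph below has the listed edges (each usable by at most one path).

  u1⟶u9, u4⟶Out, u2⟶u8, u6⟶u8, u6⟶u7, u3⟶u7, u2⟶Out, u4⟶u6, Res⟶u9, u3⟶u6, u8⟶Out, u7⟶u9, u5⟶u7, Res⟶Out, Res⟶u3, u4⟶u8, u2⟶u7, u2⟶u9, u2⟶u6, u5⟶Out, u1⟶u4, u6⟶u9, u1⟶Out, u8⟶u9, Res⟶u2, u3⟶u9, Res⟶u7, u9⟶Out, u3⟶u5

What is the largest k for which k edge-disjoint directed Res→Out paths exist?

4

Assign every edge capacity 1; by Menger, the answer equals the max flow.
Path Res→Out (+1); total 1.
Path Res→u2→Out (+1); total 2.
Path Res→u9→Out (+1); total 3.
Path Res→u3→u5→Out (+1); total 4.
No residual Res→Out path; max flow = 4.
Certifying cut of size 4: {Res→Out, Res→u2, Res→u3, u9→Out}.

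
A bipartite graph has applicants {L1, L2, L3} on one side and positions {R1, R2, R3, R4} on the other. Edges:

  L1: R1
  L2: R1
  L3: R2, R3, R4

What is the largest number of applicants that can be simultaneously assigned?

Unit-capacity flow: source→left, listed edges, right→sink; max matching = max flow.
Augmenting path L1→R1 (+1); matched 1.
Augmenting path L3→R2 (+1); matched 2.
No augmenting path remains; maximum matching = 2.
König certificate: {L3, R1} is a vertex cover of size 2 (every listed pair touches it), so no matching can be larger.

2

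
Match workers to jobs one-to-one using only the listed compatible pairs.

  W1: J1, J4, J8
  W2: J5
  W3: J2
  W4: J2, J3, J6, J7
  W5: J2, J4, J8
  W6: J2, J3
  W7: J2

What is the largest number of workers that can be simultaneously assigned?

Unit-capacity flow: source→left, listed edges, right→sink; max matching = max flow.
Augmenting path W1→J1 (+1); matched 1.
Augmenting path W2→J5 (+1); matched 2.
Augmenting path W3→J2 (+1); matched 3.
Augmenting path W4→J3 (+1); matched 4.
Augmenting path W5→J4 (+1); matched 5.
Augmenting path W6→J3→W4→J6 (+1); matched 6.
No augmenting path remains; maximum matching = 6.
König certificate: {W1, W2, W4, W5, W6, J2} is a vertex cover of size 6 (every listed pair touches it), so no matching can be larger.

6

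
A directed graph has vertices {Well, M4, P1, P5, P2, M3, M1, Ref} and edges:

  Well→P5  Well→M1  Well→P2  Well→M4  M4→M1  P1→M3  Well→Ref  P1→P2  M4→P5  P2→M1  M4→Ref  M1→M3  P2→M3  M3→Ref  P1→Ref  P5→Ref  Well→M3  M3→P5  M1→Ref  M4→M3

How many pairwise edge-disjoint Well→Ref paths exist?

Assign every edge capacity 1; by Menger, the answer equals the max flow.
Path Well→Ref (+1); total 1.
Path Well→M4→Ref (+1); total 2.
Path Well→P5→Ref (+1); total 3.
Path Well→M3→Ref (+1); total 4.
Path Well→M1→Ref (+1); total 5.
No residual Well→Ref path; max flow = 5.
Certifying cut of size 5: {M1→Ref, M3→Ref, P5→Ref, Well→M4, Well→Ref}.

5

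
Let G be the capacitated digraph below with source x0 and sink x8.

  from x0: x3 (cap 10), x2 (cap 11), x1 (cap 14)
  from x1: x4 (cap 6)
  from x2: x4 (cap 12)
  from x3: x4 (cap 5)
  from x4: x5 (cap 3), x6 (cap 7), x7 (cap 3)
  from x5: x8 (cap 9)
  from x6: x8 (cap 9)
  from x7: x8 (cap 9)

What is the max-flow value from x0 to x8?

13

Augment x0→x1→x4→x5→x8: bottleneck 3, flow now 3.
Augment x0→x1→x4→x6→x8: bottleneck 3, flow now 6.
Augment x0→x2→x4→x6→x8: bottleneck 4, flow now 10.
Augment x0→x2→x4→x7→x8: bottleneck 3, flow now 13.
No augmenting path remains; maximum flow = 13.
In the residual graph, reachable from x0: {x0, x1, x2, x3, x4}.
Min-cut edges: x4→x5 (3), x4→x6 (7), x4→x7 (3); capacity 3 + 7 + 3 = 13.
This cut is saturated, so no flow can exceed 13.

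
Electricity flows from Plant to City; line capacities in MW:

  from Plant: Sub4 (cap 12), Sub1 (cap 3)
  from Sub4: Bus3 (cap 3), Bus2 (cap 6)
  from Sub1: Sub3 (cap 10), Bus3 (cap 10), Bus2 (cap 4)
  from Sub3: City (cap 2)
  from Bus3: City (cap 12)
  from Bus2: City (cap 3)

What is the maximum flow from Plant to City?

Augment Plant→Sub4→Bus3→City: bottleneck 3, flow now 3.
Augment Plant→Sub4→Bus2→City: bottleneck 3, flow now 6.
Augment Plant→Sub1→Sub3→City: bottleneck 2, flow now 8.
Augment Plant→Sub1→Bus3→City: bottleneck 1, flow now 9.
No augmenting path remains; maximum flow = 9.
In the residual graph, reachable from Plant: {Plant, Sub4, Bus2}.
Min-cut edges: Plant→Sub1 (3), Sub4→Bus3 (3), Bus2→City (3); capacity 3 + 3 + 3 = 9.
This cut is saturated, so no flow can exceed 9.

9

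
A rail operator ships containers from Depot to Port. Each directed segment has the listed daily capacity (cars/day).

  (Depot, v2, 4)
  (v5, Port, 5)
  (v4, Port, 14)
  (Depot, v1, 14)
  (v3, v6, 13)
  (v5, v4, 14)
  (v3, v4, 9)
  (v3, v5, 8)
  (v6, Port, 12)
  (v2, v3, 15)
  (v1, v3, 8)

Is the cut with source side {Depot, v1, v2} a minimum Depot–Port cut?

No — its capacity is 23, but the minimum cut has capacity 12.

Given cut capacity: 8 + 15 = 23.
Augment Depot→v1→v3→v4→Port: bottleneck 8, flow now 8.
Augment Depot→v2→v3→v4→Port: bottleneck 1, flow now 9.
Augment Depot→v2→v3→v5→Port: bottleneck 3, flow now 12.
No augmenting path remains; maximum flow = 12.
In the residual graph, reachable from Depot: {Depot, v1}.
Min-cut edges: Depot→v2 (4), v1→v3 (8); capacity 4 + 8 = 12.
Cut capacity 23 exceeds the max flow 12, so it is not minimum.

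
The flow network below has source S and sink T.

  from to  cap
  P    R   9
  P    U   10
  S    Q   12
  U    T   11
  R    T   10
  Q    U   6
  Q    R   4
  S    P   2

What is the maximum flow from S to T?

Augment S→P→R→T: bottleneck 2, flow now 2.
Augment S→Q→R→T: bottleneck 4, flow now 6.
Augment S→Q→U→T: bottleneck 6, flow now 12.
No augmenting path remains; maximum flow = 12.
In the residual graph, reachable from S: {S, Q}.
Min-cut edges: S→P (2), Q→R (4), Q→U (6); capacity 2 + 4 + 6 = 12.
This cut is saturated, so no flow can exceed 12.

12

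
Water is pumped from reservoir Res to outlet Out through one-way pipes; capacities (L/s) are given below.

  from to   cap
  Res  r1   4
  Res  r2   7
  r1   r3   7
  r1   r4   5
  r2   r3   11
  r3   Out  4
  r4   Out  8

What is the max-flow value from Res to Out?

Augment Res→r1→r3→Out: bottleneck 4, flow now 4.
Augment Res→r2→r3→r1→r4→Out: bottleneck 4, flow now 8. (uses reverse residual edge)
No augmenting path remains; maximum flow = 8.
In the residual graph, reachable from Res: {Res, r2, r3}.
Min-cut edges: Res→r1 (4), r3→Out (4); capacity 4 + 4 = 8.
This cut is saturated, so no flow can exceed 8.

8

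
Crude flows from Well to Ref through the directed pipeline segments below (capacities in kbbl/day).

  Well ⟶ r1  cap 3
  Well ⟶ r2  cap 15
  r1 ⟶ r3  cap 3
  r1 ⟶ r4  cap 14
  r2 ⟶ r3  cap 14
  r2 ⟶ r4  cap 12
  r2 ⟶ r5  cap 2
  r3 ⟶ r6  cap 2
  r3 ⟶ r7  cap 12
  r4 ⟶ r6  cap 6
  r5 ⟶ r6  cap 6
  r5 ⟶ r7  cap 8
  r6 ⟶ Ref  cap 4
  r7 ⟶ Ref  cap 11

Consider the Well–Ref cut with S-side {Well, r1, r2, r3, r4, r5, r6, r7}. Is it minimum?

Given cut capacity: 4 + 11 = 15.
Augment Well→r1→r3→r6→Ref: bottleneck 2, flow now 2.
Augment Well→r1→r3→r7→Ref: bottleneck 1, flow now 3.
Augment Well→r2→r3→r7→Ref: bottleneck 10, flow now 13.
Augment Well→r2→r4→r6→Ref: bottleneck 2, flow now 15.
No augmenting path remains; maximum flow = 15.
Cut capacity 15 equals the max flow, so it is a minimum cut.

Yes — it is a minimum cut (capacity 15).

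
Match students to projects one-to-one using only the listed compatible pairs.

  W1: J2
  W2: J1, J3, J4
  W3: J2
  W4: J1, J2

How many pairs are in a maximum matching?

Unit-capacity flow: source→left, listed edges, right→sink; max matching = max flow.
Augmenting path W1→J2 (+1); matched 1.
Augmenting path W2→J1 (+1); matched 2.
Augmenting path W4→J1→W2→J3 (+1); matched 3.
No augmenting path remains; maximum matching = 3.
König certificate: {W2, W4, J2} is a vertex cover of size 3 (every listed pair touches it), so no matching can be larger.

3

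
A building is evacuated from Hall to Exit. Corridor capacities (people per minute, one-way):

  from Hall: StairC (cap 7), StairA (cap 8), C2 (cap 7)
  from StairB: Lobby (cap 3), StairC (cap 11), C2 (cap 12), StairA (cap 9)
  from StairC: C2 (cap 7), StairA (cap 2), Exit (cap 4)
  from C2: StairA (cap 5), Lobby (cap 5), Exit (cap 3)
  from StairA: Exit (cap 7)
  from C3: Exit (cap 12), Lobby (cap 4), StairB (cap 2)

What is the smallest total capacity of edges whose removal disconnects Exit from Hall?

14

Augment Hall→StairC→Exit: bottleneck 4, flow now 4.
Augment Hall→C2→Exit: bottleneck 3, flow now 7.
Augment Hall→StairA→Exit: bottleneck 7, flow now 14.
No augmenting path remains; maximum flow = 14.
By max-flow min-cut, the minimum cut capacity equals the max flow.
In the residual graph, reachable from Hall: {Hall, StairC, C2, StairA, Lobby}.
Min-cut edges: StairC→Exit (4), C2→Exit (3), StairA→Exit (7); capacity 4 + 3 + 7 = 14.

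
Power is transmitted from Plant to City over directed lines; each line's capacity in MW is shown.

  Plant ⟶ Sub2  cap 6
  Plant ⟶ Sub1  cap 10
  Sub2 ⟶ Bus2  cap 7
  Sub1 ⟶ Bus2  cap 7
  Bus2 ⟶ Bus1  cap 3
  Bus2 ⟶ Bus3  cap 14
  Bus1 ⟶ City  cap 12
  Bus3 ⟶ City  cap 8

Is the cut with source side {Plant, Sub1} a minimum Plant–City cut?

No — its capacity is 13, but the minimum cut has capacity 11.

Given cut capacity: 6 + 7 = 13.
Augment Plant→Sub2→Bus2→Bus1→City: bottleneck 3, flow now 3.
Augment Plant→Sub2→Bus2→Bus3→City: bottleneck 3, flow now 6.
Augment Plant→Sub1→Bus2→Bus3→City: bottleneck 5, flow now 11.
No augmenting path remains; maximum flow = 11.
In the residual graph, reachable from Plant: {Plant, Sub2, Sub1, Bus2, Bus3}.
Min-cut edges: Bus2→Bus1 (3), Bus3→City (8); capacity 3 + 8 = 11.
Cut capacity 13 exceeds the max flow 11, so it is not minimum.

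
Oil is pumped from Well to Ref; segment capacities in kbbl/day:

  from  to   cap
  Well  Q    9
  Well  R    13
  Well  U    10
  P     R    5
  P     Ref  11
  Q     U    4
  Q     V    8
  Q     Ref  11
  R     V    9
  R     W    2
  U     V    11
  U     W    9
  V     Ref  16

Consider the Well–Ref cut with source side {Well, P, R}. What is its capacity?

41

Edges leaving {Well, P, R}: Well→Q (9), Well→U (10), P→Ref (11), R→V (9), R→W (2).
Cut capacity = 9 + 10 + 11 + 9 + 2 = 41.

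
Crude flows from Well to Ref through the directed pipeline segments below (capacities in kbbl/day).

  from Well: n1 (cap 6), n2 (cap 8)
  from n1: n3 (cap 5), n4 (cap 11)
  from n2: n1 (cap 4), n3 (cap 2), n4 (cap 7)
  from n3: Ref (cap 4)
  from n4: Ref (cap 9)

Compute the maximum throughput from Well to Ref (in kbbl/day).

Augment Well→n1→n3→Ref: bottleneck 4, flow now 4.
Augment Well→n1→n4→Ref: bottleneck 2, flow now 6.
Augment Well→n2→n4→Ref: bottleneck 7, flow now 13.
No augmenting path remains; maximum flow = 13.
In the residual graph, reachable from Well: {Well, n1, n2, n3, n4}.
Min-cut edges: n3→Ref (4), n4→Ref (9); capacity 4 + 9 = 13.
This cut is saturated, so no flow can exceed 13.

13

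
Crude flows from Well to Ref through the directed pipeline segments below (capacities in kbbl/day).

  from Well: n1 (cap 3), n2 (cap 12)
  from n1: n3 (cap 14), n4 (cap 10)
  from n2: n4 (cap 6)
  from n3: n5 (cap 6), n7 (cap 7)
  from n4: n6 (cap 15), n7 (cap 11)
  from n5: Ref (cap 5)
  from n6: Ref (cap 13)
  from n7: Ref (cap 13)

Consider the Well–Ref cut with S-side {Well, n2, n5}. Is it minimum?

No — its capacity is 14, but the minimum cut has capacity 9.

Given cut capacity: 3 + 6 + 5 = 14.
Augment Well→n1→n3→n5→Ref: bottleneck 3, flow now 3.
Augment Well→n2→n4→n6→Ref: bottleneck 6, flow now 9.
No augmenting path remains; maximum flow = 9.
In the residual graph, reachable from Well: {Well, n2}.
Min-cut edges: Well→n1 (3), n2→n4 (6); capacity 3 + 6 = 9.
Cut capacity 14 exceeds the max flow 9, so it is not minimum.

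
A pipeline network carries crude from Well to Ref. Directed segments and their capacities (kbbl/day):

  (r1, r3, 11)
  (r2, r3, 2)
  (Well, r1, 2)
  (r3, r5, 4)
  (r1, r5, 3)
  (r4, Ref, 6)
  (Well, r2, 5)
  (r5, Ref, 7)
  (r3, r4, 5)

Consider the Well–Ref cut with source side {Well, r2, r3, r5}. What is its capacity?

14

Edges leaving {Well, r2, r3, r5}: Well→r1 (2), r3→r4 (5), r5→Ref (7).
Cut capacity = 2 + 5 + 7 = 14.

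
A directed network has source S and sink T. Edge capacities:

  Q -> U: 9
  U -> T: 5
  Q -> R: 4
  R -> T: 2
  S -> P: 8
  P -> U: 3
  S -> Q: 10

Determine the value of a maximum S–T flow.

Augment S→P→U→T: bottleneck 3, flow now 3.
Augment S→Q→R→T: bottleneck 2, flow now 5.
Augment S→Q→U→T: bottleneck 2, flow now 7.
No augmenting path remains; maximum flow = 7.
In the residual graph, reachable from S: {S, P, Q, R, U}.
Min-cut edges: R→T (2), U→T (5); capacity 2 + 5 = 7.
This cut is saturated, so no flow can exceed 7.

7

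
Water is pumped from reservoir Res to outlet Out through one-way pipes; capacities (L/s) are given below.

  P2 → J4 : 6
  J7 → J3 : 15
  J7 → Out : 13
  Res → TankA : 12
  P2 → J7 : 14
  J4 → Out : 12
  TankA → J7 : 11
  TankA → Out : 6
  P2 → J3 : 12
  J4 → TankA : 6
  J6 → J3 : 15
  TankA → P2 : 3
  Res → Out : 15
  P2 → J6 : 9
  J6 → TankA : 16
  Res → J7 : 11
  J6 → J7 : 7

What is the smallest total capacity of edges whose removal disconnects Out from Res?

Augment Res→Out: bottleneck 15, flow now 15.
Augment Res→TankA→Out: bottleneck 6, flow now 21.
Augment Res→J7→Out: bottleneck 11, flow now 32.
Augment Res→TankA→J7→Out: bottleneck 2, flow now 34.
Augment Res→TankA→P2→J4→Out: bottleneck 3, flow now 37.
No augmenting path remains; maximum flow = 37.
By max-flow min-cut, the minimum cut capacity equals the max flow.
In the residual graph, reachable from Res: {Res, TankA, J7, J3}.
Min-cut edges: Res→Out (15), TankA→P2 (3), TankA→Out (6), J7→Out (13); capacity 15 + 3 + 6 + 13 = 37.

37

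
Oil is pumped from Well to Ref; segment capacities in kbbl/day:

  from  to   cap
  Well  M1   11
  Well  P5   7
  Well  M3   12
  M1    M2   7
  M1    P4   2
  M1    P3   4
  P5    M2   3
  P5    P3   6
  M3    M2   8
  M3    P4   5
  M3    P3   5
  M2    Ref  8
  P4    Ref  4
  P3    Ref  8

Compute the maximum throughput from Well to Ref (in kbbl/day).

Augment Well→M1→M2→Ref: bottleneck 7, flow now 7.
Augment Well→M1→P4→Ref: bottleneck 2, flow now 9.
Augment Well→M1→P3→Ref: bottleneck 2, flow now 11.
Augment Well→P5→M2→Ref: bottleneck 1, flow now 12.
Augment Well→P5→P3→Ref: bottleneck 6, flow now 18.
Augment Well→M3→P4→Ref: bottleneck 2, flow now 20.
No augmenting path remains; maximum flow = 20.
In the residual graph, reachable from Well: {Well, M1, P5, M3, M2, P4, P3}.
Min-cut edges: M2→Ref (8), P4→Ref (4), P3→Ref (8); capacity 8 + 4 + 8 = 20.
This cut is saturated, so no flow can exceed 20.

20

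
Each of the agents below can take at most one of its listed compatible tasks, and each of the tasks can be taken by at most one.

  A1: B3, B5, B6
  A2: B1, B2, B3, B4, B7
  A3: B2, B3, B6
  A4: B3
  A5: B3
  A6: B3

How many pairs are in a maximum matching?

4

Unit-capacity flow: source→left, listed edges, right→sink; max matching = max flow.
Augmenting path A1→B3 (+1); matched 1.
Augmenting path A2→B1 (+1); matched 2.
Augmenting path A3→B2 (+1); matched 3.
Augmenting path A4→B3→A1→B5 (+1); matched 4.
No augmenting path remains; maximum matching = 4.
König certificate: {A1, A2, A3, B3} is a vertex cover of size 4 (every listed pair touches it), so no matching can be larger.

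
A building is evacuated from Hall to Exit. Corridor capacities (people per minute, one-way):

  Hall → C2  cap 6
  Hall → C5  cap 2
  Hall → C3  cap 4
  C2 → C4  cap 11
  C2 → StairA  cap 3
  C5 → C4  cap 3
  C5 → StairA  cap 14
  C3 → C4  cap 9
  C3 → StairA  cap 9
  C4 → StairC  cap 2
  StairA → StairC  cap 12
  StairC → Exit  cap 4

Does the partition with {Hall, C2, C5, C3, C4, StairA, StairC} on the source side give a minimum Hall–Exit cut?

Yes — it is a minimum cut (capacity 4).

Given cut capacity: 4 = 4.
Augment Hall→C2→C4→StairC→Exit: bottleneck 2, flow now 2.
Augment Hall→C2→StairA→StairC→Exit: bottleneck 2, flow now 4.
No augmenting path remains; maximum flow = 4.
Cut capacity 4 equals the max flow, so it is a minimum cut.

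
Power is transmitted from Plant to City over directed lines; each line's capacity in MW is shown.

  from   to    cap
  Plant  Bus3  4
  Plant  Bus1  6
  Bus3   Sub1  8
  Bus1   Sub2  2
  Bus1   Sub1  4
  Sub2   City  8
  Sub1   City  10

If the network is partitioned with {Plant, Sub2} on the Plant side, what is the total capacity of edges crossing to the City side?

Edges leaving {Plant, Sub2}: Plant→Bus3 (4), Plant→Bus1 (6), Sub2→City (8).
Cut capacity = 4 + 6 + 8 = 18.

18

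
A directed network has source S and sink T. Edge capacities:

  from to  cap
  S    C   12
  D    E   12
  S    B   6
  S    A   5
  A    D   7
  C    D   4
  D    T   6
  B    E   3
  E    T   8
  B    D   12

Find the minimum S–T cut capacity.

14

Augment S→A→D→T: bottleneck 5, flow now 5.
Augment S→B→D→T: bottleneck 1, flow now 6.
Augment S→B→E→T: bottleneck 3, flow now 9.
Augment S→B→D→E→T: bottleneck 2, flow now 11.
Augment S→C→D→E→T: bottleneck 3, flow now 14.
No augmenting path remains; maximum flow = 14.
By max-flow min-cut, the minimum cut capacity equals the max flow.
In the residual graph, reachable from S: {S, A, B, C, D, E}.
Min-cut edges: D→T (6), E→T (8); capacity 6 + 8 = 14.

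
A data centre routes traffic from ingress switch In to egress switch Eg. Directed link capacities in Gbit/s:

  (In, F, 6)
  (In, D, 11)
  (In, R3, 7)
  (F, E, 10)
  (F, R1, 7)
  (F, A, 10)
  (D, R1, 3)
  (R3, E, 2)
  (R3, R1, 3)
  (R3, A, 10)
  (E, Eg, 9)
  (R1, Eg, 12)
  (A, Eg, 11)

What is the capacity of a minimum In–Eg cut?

16

Augment In→F→E→Eg: bottleneck 6, flow now 6.
Augment In→D→R1→Eg: bottleneck 3, flow now 9.
Augment In→R3→E→Eg: bottleneck 2, flow now 11.
Augment In→R3→R1→Eg: bottleneck 3, flow now 14.
Augment In→R3→A→Eg: bottleneck 2, flow now 16.
No augmenting path remains; maximum flow = 16.
By max-flow min-cut, the minimum cut capacity equals the max flow.
In the residual graph, reachable from In: {In, D}.
Min-cut edges: In→F (6), In→R3 (7), D→R1 (3); capacity 6 + 7 + 3 = 16.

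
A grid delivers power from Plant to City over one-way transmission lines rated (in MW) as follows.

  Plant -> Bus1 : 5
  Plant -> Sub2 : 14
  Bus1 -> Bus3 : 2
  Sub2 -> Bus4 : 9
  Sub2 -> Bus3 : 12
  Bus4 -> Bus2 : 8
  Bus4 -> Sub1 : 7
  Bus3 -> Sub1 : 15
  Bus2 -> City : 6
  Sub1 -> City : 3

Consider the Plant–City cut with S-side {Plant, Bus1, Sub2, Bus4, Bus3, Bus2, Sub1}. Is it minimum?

Given cut capacity: 6 + 3 = 9.
Augment Plant→Bus1→Bus3→Sub1→City: bottleneck 2, flow now 2.
Augment Plant→Sub2→Bus4→Bus2→City: bottleneck 6, flow now 8.
Augment Plant→Sub2→Bus4→Sub1→City: bottleneck 1, flow now 9.
No augmenting path remains; maximum flow = 9.
Cut capacity 9 equals the max flow, so it is a minimum cut.

Yes — it is a minimum cut (capacity 9).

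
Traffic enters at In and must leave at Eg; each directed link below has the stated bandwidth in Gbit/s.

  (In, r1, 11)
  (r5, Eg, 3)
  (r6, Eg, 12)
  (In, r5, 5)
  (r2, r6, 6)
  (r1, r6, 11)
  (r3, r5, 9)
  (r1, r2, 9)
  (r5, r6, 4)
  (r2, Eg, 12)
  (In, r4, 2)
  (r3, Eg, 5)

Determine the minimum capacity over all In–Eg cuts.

Augment In→r5→Eg: bottleneck 3, flow now 3.
Augment In→r1→r2→Eg: bottleneck 9, flow now 12.
Augment In→r1→r6→Eg: bottleneck 2, flow now 14.
Augment In→r5→r6→Eg: bottleneck 2, flow now 16.
No augmenting path remains; maximum flow = 16.
By max-flow min-cut, the minimum cut capacity equals the max flow.
In the residual graph, reachable from In: {In, r4}.
Min-cut edges: In→r1 (11), In→r5 (5); capacity 11 + 5 = 16.

16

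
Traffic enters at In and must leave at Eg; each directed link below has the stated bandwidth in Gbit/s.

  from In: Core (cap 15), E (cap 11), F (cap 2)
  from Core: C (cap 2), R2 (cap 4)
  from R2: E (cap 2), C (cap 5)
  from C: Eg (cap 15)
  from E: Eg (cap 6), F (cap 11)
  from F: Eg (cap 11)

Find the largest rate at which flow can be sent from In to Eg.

19

Augment In→E→Eg: bottleneck 6, flow now 6.
Augment In→F→Eg: bottleneck 2, flow now 8.
Augment In→Core→C→Eg: bottleneck 2, flow now 10.
Augment In→E→F→Eg: bottleneck 5, flow now 15.
Augment In→Core→R2→C→Eg: bottleneck 4, flow now 19.
No augmenting path remains; maximum flow = 19.
In the residual graph, reachable from In: {In, Core}.
Min-cut edges: In→E (11), In→F (2), Core→R2 (4), Core→C (2); capacity 11 + 2 + 4 + 2 = 19.
This cut is saturated, so no flow can exceed 19.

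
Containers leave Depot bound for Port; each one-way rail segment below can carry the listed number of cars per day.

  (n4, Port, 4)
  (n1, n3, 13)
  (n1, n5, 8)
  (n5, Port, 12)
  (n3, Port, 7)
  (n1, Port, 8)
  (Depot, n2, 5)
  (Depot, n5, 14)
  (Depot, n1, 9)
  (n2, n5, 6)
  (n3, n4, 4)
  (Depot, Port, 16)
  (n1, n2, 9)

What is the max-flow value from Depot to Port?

37

Augment Depot→Port: bottleneck 16, flow now 16.
Augment Depot→n1→Port: bottleneck 8, flow now 24.
Augment Depot→n5→Port: bottleneck 12, flow now 36.
Augment Depot→n1→n3→Port: bottleneck 1, flow now 37.
No augmenting path remains; maximum flow = 37.
In the residual graph, reachable from Depot: {Depot, n2, n5}.
Min-cut edges: Depot→n1 (9), Depot→Port (16), n5→Port (12); capacity 9 + 16 + 12 = 37.
This cut is saturated, so no flow can exceed 37.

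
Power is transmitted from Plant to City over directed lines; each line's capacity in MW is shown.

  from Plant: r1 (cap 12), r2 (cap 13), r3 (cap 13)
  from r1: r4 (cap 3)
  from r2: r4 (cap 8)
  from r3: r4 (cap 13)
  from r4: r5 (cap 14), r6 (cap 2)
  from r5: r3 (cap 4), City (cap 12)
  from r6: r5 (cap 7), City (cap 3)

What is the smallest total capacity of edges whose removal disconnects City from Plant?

Augment Plant→r1→r4→r5→City: bottleneck 3, flow now 3.
Augment Plant→r2→r4→r5→City: bottleneck 8, flow now 11.
Augment Plant→r3→r4→r5→City: bottleneck 1, flow now 12.
Augment Plant→r3→r4→r6→City: bottleneck 2, flow now 14.
No augmenting path remains; maximum flow = 14.
By max-flow min-cut, the minimum cut capacity equals the max flow.
In the residual graph, reachable from Plant: {Plant, r1, r2, r3, r4, r5}.
Min-cut edges: r4→r6 (2), r5→City (12); capacity 2 + 12 = 14.

14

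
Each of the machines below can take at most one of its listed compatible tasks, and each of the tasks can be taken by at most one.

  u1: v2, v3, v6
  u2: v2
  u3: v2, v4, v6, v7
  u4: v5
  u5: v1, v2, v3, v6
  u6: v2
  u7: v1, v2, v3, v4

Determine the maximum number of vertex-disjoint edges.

Unit-capacity flow: source→left, listed edges, right→sink; max matching = max flow.
Augmenting path u1→v2 (+1); matched 1.
Augmenting path u3→v4 (+1); matched 2.
Augmenting path u4→v5 (+1); matched 3.
Augmenting path u5→v1 (+1); matched 4.
Augmenting path u7→v3 (+1); matched 5.
Augmenting path u2→v2→u1→v6 (+1); matched 6.
No augmenting path remains; maximum matching = 6.
König certificate: {u1, u3, u4, u5, u7, v2} is a vertex cover of size 6 (every listed pair touches it), so no matching can be larger.

6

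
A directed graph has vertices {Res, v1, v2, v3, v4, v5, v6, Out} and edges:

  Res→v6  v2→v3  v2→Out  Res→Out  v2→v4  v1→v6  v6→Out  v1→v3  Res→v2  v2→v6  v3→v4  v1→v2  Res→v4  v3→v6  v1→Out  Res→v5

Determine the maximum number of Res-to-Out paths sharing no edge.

Assign every edge capacity 1; by Menger, the answer equals the max flow.
Path Res→Out (+1); total 1.
Path Res→v2→Out (+1); total 2.
Path Res→v6→Out (+1); total 3.
No residual Res→Out path; max flow = 3.
Certifying cut of size 3: {Res→Out, Res→v2, Res→v6}.

3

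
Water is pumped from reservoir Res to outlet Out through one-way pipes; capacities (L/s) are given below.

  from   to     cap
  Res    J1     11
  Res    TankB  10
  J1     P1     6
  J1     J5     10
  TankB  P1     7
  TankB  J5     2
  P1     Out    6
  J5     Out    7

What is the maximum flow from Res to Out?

Augment Res→J1→P1→Out: bottleneck 6, flow now 6.
Augment Res→J1→J5→Out: bottleneck 5, flow now 11.
Augment Res→TankB→J5→Out: bottleneck 2, flow now 13.
No augmenting path remains; maximum flow = 13.
In the residual graph, reachable from Res: {Res, J1, TankB, P1, J5}.
Min-cut edges: P1→Out (6), J5→Out (7); capacity 6 + 7 = 13.
This cut is saturated, so no flow can exceed 13.

13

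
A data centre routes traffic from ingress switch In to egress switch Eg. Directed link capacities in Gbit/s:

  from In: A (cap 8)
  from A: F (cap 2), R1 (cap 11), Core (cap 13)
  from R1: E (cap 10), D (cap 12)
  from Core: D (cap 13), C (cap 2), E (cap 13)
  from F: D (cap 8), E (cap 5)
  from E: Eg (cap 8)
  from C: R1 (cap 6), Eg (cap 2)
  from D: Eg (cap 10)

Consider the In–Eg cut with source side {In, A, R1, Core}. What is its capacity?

52

Edges leaving {In, A, R1, Core}: A→F (2), R1→E (10), R1→D (12), Core→E (13), Core→C (2), Core→D (13).
Cut capacity = 2 + 10 + 12 + 13 + 2 + 13 = 52.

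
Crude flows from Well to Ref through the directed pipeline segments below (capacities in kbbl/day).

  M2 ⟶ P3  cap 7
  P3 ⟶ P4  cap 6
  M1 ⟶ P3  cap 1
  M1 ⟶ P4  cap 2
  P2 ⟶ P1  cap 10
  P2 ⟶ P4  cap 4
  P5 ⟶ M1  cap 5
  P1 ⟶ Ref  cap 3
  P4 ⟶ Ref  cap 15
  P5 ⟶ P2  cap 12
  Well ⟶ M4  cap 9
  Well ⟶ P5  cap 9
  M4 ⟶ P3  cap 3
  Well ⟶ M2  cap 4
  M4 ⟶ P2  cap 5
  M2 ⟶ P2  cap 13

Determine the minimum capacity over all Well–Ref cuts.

15

Augment Well→M4→P3→P4→Ref: bottleneck 3, flow now 3.
Augment Well→M4→P2→P1→Ref: bottleneck 3, flow now 6.
Augment Well→M4→P2→P4→Ref: bottleneck 2, flow now 8.
Augment Well→P5→M1→P4→Ref: bottleneck 2, flow now 10.
Augment Well→P5→P2→P4→Ref: bottleneck 2, flow now 12.
Augment Well→M2→P3→P4→Ref: bottleneck 3, flow now 15.
No augmenting path remains; maximum flow = 15.
By max-flow min-cut, the minimum cut capacity equals the max flow.
In the residual graph, reachable from Well: {Well, M4, P5, M2, M1, P3, P2, P1}.
Min-cut edges: M1→P4 (2), P3→P4 (6), P2→P4 (4), P1→Ref (3); capacity 2 + 6 + 4 + 3 = 15.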